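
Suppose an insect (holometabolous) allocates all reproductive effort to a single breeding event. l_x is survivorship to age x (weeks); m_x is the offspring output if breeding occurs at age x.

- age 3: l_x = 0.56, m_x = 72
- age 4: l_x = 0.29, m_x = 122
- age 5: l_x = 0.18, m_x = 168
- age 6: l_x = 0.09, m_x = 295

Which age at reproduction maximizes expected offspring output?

3

Expected offspring if breeding at age x = l_x × m_x:
  age 3: 0.56 × 72 = 40.320
  age 4: 0.29 × 122 = 35.380
  age 5: 0.18 × 168 = 30.240
  age 6: 0.09 × 295 = 26.550
Maximum at age 3 (40.320).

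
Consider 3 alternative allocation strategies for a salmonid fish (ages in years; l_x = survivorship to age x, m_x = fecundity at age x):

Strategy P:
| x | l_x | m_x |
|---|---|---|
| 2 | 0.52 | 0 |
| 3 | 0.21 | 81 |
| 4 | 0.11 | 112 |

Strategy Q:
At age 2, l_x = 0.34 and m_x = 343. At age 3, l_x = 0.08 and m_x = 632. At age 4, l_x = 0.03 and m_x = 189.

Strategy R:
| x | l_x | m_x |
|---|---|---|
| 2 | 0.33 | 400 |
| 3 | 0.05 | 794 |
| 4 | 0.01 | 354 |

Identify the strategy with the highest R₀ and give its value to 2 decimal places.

Strategy P: R₀ = 0.52×0 + 0.21×81 + 0.11×112 = 29.3300
Strategy Q: R₀ = 0.34×343 + 0.08×632 + 0.03×189 = 172.8500
Strategy R: R₀ = 0.33×400 + 0.05×794 + 0.01×354 = 175.2400
Highest R₀: strategy R with 175.2400.

175.24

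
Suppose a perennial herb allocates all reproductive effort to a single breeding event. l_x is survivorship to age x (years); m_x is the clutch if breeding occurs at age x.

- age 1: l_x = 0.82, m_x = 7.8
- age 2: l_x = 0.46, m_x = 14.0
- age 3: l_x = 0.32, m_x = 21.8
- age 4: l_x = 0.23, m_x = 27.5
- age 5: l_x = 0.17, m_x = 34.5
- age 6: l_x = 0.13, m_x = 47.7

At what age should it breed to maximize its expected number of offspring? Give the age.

3

Expected offspring if breeding at age x = l_x × m_x:
  age 1: 0.82 × 7.8 = 6.396
  age 2: 0.46 × 14.0 = 6.440
  age 3: 0.32 × 21.8 = 6.976
  age 4: 0.23 × 27.5 = 6.325
  age 5: 0.17 × 34.5 = 5.865
  age 6: 0.13 × 47.7 = 6.201
Maximum at age 3 (6.976).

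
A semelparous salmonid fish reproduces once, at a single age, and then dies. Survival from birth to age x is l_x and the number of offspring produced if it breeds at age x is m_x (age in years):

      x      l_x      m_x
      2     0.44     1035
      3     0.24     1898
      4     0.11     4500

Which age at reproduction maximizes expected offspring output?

4

Expected offspring if breeding at age x = l_x × m_x:
  age 2: 0.44 × 1035 = 455.400
  age 3: 0.24 × 1898 = 455.520
  age 4: 0.11 × 4500 = 495.000
Maximum at age 4 (495.000).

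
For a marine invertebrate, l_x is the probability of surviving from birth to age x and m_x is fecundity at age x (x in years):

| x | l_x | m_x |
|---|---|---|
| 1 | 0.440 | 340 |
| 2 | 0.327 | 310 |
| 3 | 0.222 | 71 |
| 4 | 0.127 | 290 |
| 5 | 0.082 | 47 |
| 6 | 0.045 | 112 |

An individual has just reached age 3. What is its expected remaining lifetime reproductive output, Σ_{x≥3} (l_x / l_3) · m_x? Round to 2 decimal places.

l_3 = 0.222. Conditional survival from age 3 to x is l_x / l_3.
  x=3: (0.222/0.222) × 71 = 71.0000
  x=4: (0.127/0.222) × 290 = 165.9009
  x=5: (0.082/0.222) × 47 = 17.3604
  x=6: (0.045/0.222) × 112 = 22.7027
Sum = 71.0000 + 165.9009 + 17.3604 + 22.7027 = 276.9640

276.96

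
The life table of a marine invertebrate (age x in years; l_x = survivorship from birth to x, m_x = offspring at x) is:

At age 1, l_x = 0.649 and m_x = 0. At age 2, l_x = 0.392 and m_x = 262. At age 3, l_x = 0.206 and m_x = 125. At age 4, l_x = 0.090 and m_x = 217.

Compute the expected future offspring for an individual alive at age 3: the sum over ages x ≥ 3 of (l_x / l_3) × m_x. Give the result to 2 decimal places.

219.81

l_3 = 0.206. Conditional survival from age 3 to x is l_x / l_3.
  x=3: (0.206/0.206) × 125 = 125.0000
  x=4: (0.090/0.206) × 217 = 94.8058
Sum = 125.0000 + 94.8058 = 219.8058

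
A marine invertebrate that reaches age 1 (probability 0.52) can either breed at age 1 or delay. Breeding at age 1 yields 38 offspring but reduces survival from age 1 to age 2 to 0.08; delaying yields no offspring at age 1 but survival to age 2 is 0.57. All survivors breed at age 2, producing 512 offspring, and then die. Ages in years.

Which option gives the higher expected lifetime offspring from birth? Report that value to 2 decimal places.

151.76

breed at age 1: R₀ = 0.52 × (38 + 0.08 × 512) = 0.52 × 78.9600 = 41.0592
delay to age 2: R₀ = 0.52 × (0.57 × 512) = 0.52 × 291.8400 = 151.7568
Higher: delay to age 2 (151.7568).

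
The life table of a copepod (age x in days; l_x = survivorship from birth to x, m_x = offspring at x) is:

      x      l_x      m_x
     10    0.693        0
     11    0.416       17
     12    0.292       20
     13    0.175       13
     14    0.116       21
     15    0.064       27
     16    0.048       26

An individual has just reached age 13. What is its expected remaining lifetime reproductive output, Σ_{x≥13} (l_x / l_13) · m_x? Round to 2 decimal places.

l_13 = 0.175. Conditional survival from age 13 to x is l_x / l_13.
  x=13: (0.175/0.175) × 13 = 13.0000
  x=14: (0.116/0.175) × 21 = 13.9200
  x=15: (0.064/0.175) × 27 = 9.8743
  x=16: (0.048/0.175) × 26 = 7.1314
Sum = 13.0000 + 13.9200 + 9.8743 + 7.1314 = 43.9257

43.93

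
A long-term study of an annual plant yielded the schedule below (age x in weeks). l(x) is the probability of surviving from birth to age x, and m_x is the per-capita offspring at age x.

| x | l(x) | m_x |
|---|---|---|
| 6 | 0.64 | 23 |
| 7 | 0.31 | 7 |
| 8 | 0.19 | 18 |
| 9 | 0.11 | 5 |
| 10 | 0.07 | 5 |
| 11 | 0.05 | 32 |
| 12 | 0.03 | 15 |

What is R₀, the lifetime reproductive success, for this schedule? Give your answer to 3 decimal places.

R₀ = Σ l(x) m_x:
  age 6: 0.64 × 23 = 14.7200
  age 7: 0.31 × 7 = 2.1700
  age 8: 0.19 × 18 = 3.4200
  age 9: 0.11 × 5 = 0.5500
  age 10: 0.07 × 5 = 0.3500
  age 11: 0.05 × 32 = 1.6000
  age 12: 0.03 × 15 = 0.4500
R₀ = 14.7200 + 2.1700 + 3.4200 + 0.5500 + 0.3500 + 1.6000 + 0.4500 = 23.2600

23.260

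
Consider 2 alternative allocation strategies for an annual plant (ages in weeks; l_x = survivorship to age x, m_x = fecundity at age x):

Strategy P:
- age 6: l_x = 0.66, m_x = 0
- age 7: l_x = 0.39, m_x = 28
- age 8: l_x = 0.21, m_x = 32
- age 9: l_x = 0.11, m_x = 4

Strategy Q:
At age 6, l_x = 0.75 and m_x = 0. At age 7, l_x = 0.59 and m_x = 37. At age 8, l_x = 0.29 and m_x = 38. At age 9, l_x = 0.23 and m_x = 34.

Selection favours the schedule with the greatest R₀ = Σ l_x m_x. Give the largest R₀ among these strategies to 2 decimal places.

Strategy P: R₀ = 0.66×0 + 0.39×28 + 0.21×32 + 0.11×4 = 18.0800
Strategy Q: R₀ = 0.75×0 + 0.59×37 + 0.29×38 + 0.23×34 = 40.6700
Highest R₀: strategy Q with 40.6700.

40.67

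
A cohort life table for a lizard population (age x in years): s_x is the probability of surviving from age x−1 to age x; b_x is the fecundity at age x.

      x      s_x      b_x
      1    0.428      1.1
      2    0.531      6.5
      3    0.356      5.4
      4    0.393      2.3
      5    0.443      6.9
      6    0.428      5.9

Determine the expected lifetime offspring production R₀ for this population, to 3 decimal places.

2.591

Survivorship from birth: l_x = s_1·s_2·…·s_x.
  l_1 = 0.42800
  l_2 = 0.22727
  l_3 = 0.08091
  l_4 = 0.03180
  l_5 = 0.01409
  l_6 = 0.00603
R₀ = Σ l_x b_x:
  age 1: 0.42800 × 1.1 = 0.4708
  age 2: 0.22727 × 6.5 = 1.4773
  age 3: 0.08091 × 5.4 = 0.4369
  age 4: 0.03180 × 2.3 = 0.0731
  age 5: 0.01409 × 6.9 = 0.0972
  age 6: 0.00603 × 5.9 = 0.0356
R₀ = 0.4708 + 1.4773 + 0.4369 + 0.0731 + 0.0972 + 0.0356 = 2.5909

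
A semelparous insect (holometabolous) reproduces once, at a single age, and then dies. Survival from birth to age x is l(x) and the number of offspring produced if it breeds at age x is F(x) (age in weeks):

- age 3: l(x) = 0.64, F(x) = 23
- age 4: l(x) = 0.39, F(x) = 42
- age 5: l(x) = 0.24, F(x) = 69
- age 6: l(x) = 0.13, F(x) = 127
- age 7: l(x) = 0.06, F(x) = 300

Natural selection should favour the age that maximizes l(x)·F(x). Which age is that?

Expected offspring if breeding at age x = l(x) × F(x):
  age 3: 0.64 × 23 = 14.720
  age 4: 0.39 × 42 = 16.380
  age 5: 0.24 × 69 = 16.560
  age 6: 0.13 × 127 = 16.510
  age 7: 0.06 × 300 = 18.000
Maximum at age 7 (18.000).

7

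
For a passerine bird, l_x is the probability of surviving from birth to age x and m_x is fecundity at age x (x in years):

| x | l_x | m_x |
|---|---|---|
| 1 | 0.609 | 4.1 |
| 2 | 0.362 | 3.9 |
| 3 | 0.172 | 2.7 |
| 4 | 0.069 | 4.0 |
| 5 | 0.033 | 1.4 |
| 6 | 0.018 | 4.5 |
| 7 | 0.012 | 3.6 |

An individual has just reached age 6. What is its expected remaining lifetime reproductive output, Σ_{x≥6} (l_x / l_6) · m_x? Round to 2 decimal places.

l_6 = 0.018. Conditional survival from age 6 to x is l_x / l_6.
  x=6: (0.018/0.018) × 4.5 = 4.5000
  x=7: (0.012/0.018) × 3.6 = 2.4000
Sum = 4.5000 + 2.4000 = 6.9000

6.90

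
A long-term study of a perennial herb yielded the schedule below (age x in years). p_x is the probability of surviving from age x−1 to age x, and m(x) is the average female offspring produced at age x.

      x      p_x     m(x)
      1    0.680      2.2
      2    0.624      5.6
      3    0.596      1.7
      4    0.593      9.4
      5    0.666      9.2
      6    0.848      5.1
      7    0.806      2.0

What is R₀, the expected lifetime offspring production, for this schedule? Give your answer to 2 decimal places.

7.20

Survivorship from birth: l_x = p_1·p_2·…·p_x.
  l_1 = 0.68000
  l_2 = 0.42432
  l_3 = 0.25289
  l_4 = 0.14997
  l_5 = 0.09988
  l_6 = 0.08470
  l_7 = 0.06827
R₀ = Σ l_x m(x):
  age 1: 0.68000 × 2.2 = 1.4960
  age 2: 0.42432 × 5.6 = 2.3762
  age 3: 0.25289 × 1.7 = 0.4299
  age 4: 0.14997 × 9.4 = 1.4097
  age 5: 0.09988 × 9.2 = 0.9189
  age 6: 0.08470 × 5.1 = 0.4320
  age 7: 0.06827 × 2.0 = 0.1365
R₀ = 1.4960 + 2.3762 + 0.4299 + 1.4097 + 0.9189 + 0.4320 + 0.1365 = 7.1992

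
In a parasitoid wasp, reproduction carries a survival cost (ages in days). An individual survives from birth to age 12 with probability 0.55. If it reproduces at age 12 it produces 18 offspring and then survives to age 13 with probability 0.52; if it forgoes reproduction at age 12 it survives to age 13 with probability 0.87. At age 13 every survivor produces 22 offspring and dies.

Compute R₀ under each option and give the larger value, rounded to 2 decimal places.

breed at age 12: R₀ = 0.55 × (18 + 0.52 × 22) = 0.55 × 29.4400 = 16.1920
delay to age 13: R₀ = 0.55 × (0.87 × 22) = 0.55 × 19.1400 = 10.5270
Higher: breed at age 12 (16.1920).

16.19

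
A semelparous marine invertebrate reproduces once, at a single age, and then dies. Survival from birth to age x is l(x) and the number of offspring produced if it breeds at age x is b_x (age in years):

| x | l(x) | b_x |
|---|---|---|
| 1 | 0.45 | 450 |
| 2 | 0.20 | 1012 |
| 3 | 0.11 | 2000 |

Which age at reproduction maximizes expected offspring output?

Expected offspring if breeding at age x = l(x) × b_x:
  age 1: 0.45 × 450 = 202.500
  age 2: 0.20 × 1012 = 202.400
  age 3: 0.11 × 2000 = 220.000
Maximum at age 3 (220.000).

3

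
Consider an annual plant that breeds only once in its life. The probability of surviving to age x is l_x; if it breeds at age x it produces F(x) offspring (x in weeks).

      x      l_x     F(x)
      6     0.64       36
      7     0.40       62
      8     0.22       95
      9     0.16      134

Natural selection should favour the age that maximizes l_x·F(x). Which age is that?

7

Expected offspring if breeding at age x = l_x × F(x):
  age 6: 0.64 × 36 = 23.040
  age 7: 0.40 × 62 = 24.800
  age 8: 0.22 × 95 = 20.900
  age 9: 0.16 × 134 = 21.440
Maximum at age 7 (24.800).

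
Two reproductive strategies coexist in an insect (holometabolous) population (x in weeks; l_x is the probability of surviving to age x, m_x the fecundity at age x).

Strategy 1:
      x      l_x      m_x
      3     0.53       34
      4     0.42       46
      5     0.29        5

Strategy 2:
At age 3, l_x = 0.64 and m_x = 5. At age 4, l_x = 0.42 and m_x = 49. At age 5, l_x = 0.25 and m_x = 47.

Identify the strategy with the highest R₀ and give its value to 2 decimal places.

Strategy 1: R₀ = 0.53×34 + 0.42×46 + 0.29×5 = 38.7900
Strategy 2: R₀ = 0.64×5 + 0.42×49 + 0.25×47 = 35.5300
Highest R₀: strategy 1 with 38.7900.

38.79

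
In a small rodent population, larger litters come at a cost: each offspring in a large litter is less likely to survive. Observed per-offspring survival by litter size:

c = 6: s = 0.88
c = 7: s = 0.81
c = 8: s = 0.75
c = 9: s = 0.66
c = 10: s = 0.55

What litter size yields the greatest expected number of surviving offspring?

Expected surviving offspring = c × s(c):
  c=6: 6 × 0.88 = 5.280
  c=7: 7 × 0.81 = 5.670
  c=8: 8 × 0.75 = 6.000
  c=9: 9 × 0.66 = 5.940
  c=10: 10 × 0.55 = 5.500
Maximum at c = 8 (6.000 surviving offspring).

8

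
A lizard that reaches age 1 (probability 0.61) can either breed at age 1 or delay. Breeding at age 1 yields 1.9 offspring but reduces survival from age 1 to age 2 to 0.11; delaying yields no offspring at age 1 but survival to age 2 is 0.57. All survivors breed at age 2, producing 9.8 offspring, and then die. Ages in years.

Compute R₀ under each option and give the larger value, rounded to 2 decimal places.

3.41

breed at age 1: R₀ = 0.61 × (1.9 + 0.11 × 9.8) = 0.61 × 2.9780 = 1.8166
delay to age 2: R₀ = 0.61 × (0.57 × 9.8) = 0.61 × 5.5860 = 3.4075
Higher: delay to age 2 (3.4075).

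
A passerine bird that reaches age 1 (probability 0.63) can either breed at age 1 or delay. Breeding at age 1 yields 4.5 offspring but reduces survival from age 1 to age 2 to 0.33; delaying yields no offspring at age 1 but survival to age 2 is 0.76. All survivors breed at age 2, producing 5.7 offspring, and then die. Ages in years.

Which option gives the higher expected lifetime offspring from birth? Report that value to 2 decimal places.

4.02

breed at age 1: R₀ = 0.63 × (4.5 + 0.33 × 5.7) = 0.63 × 6.3810 = 4.0200
delay to age 2: R₀ = 0.63 × (0.76 × 5.7) = 0.63 × 4.3320 = 2.7292
Higher: breed at age 1 (4.0200).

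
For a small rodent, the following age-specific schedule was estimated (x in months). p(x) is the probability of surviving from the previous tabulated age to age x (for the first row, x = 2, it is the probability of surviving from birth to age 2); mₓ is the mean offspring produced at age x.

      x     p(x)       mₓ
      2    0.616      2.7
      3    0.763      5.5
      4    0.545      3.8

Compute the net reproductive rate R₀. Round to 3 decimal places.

Survivorship from birth: l_x = p_2·p_3·…·p_x.
  l_2 = 0.61600
  l_3 = 0.47001
  l_4 = 0.25615
R₀ = Σ l_x mₓ:
  age 2: 0.61600 × 2.7 = 1.6632
  age 3: 0.47001 × 5.5 = 2.5851
  age 4: 0.25615 × 3.8 = 0.9734
R₀ = 1.6632 + 2.5851 + 0.9734 = 5.2216

5.222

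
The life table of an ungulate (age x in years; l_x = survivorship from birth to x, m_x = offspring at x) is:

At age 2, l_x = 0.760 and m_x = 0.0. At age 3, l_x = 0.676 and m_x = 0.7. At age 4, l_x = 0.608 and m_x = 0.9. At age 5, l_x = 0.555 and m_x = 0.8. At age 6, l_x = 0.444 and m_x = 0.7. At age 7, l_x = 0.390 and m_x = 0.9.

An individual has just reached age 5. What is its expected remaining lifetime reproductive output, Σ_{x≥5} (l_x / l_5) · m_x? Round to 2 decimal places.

l_5 = 0.555. Conditional survival from age 5 to x is l_x / l_5.
  x=5: (0.555/0.555) × 0.8 = 0.8000
  x=6: (0.444/0.555) × 0.7 = 0.5600
  x=7: (0.390/0.555) × 0.9 = 0.6324
Sum = 0.8000 + 0.5600 + 0.6324 = 1.9924

1.99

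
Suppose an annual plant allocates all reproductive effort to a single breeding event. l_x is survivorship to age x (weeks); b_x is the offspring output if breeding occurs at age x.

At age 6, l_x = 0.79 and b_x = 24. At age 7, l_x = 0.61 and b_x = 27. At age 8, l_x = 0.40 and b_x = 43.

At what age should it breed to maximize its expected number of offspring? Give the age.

Expected offspring if breeding at age x = l_x × b_x:
  age 6: 0.79 × 24 = 18.960
  age 7: 0.61 × 27 = 16.470
  age 8: 0.40 × 43 = 17.200
Maximum at age 6 (18.960).

6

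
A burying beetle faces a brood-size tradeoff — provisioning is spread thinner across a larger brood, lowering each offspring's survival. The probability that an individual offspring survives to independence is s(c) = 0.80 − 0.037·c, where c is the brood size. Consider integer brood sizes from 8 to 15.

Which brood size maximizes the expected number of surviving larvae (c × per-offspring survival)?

Expected surviving larvae = c × s(c):
  c=8: 8 × 0.504 = 4.032
  c=9: 9 × 0.467 = 4.203
  c=10: 10 × 0.430 = 4.300
  c=11: 11 × 0.393 = 4.323
  c=12: 12 × 0.356 = 4.272
  c=13: 13 × 0.319 = 4.147
  c=14: 14 × 0.282 = 3.948
  c=15: 15 × 0.245 = 3.675
Maximum at c = 11 (4.323 surviving larvae).

11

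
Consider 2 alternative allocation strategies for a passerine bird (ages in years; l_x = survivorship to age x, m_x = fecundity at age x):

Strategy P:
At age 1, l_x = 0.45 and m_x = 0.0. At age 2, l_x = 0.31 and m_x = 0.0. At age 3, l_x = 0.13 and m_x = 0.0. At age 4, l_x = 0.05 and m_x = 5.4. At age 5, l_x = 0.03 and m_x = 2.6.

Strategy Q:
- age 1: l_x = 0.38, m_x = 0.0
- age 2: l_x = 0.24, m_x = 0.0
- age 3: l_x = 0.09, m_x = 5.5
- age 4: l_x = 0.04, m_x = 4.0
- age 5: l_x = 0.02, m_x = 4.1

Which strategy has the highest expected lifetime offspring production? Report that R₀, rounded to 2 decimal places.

0.74

Strategy P: R₀ = 0.45×0.0 + 0.31×0.0 + 0.13×0.0 + 0.05×5.4 + 0.03×2.6 = 0.3480
Strategy Q: R₀ = 0.38×0.0 + 0.24×0.0 + 0.09×5.5 + 0.04×4.0 + 0.02×4.1 = 0.7370
Highest R₀: strategy Q with 0.7370.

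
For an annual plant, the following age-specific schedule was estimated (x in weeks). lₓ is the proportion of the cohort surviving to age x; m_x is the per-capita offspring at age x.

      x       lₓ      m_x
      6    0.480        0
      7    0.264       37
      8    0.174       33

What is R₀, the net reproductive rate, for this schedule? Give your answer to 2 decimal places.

15.51

R₀ = Σ lₓ m_x:
  age 6: 0.480 × 0 = 0.0000
  age 7: 0.264 × 37 = 9.7680
  age 8: 0.174 × 33 = 5.7420
R₀ = 0.0000 + 9.7680 + 5.7420 = 15.5100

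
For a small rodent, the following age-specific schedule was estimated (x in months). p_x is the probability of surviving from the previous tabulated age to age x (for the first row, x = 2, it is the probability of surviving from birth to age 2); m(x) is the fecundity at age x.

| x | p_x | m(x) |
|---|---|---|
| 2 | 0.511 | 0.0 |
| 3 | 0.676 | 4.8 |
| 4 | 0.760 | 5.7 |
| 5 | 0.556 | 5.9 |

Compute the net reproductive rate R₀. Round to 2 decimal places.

Survivorship from birth: l_x = p_2·p_3·…·p_x.
  l_2 = 0.51100
  l_3 = 0.34544
  l_4 = 0.26253
  l_5 = 0.14597
R₀ = Σ l_x m(x):
  age 2: 0.51100 × 0.0 = 0.0000
  age 3: 0.34544 × 4.8 = 1.6581
  age 4: 0.26253 × 5.7 = 1.4964
  age 5: 0.14597 × 5.9 = 0.8612
R₀ = 0.0000 + 1.6581 + 1.4964 + 0.8612 = 4.0158

4.02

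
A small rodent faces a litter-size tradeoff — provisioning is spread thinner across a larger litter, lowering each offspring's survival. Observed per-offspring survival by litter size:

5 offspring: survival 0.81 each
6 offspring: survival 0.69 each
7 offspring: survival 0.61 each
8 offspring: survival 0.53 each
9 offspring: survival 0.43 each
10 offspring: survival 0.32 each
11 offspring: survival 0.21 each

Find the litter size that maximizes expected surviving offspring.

Expected surviving offspring = c × s(c):
  c=5: 5 × 0.81 = 4.050
  c=6: 6 × 0.69 = 4.140
  c=7: 7 × 0.61 = 4.270
  c=8: 8 × 0.53 = 4.240
  c=9: 9 × 0.43 = 3.870
  c=10: 10 × 0.32 = 3.200
  c=11: 11 × 0.21 = 2.310
Maximum at c = 7 (4.270 surviving offspring).

7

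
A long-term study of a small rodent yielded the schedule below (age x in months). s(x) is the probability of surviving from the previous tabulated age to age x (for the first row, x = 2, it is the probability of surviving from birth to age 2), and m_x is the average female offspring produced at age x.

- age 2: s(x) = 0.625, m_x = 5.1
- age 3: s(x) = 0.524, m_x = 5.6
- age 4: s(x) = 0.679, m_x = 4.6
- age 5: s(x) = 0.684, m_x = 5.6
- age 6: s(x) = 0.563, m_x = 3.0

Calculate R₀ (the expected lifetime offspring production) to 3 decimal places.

7.153

Survivorship from birth: l_x = s_2·s_3·…·s_x.
  l_2 = 0.62500
  l_3 = 0.32750
  l_4 = 0.22237
  l_5 = 0.15210
  l_6 = 0.08563
R₀ = Σ l_x m_x:
  age 2: 0.62500 × 5.1 = 3.1875
  age 3: 0.32750 × 5.6 = 1.8340
  age 4: 0.22237 × 4.6 = 1.0229
  age 5: 0.15210 × 5.6 = 0.8518
  age 6: 0.08563 × 3.0 = 0.2569
R₀ = 3.1875 + 1.8340 + 1.0229 + 0.8518 + 0.2569 = 7.1531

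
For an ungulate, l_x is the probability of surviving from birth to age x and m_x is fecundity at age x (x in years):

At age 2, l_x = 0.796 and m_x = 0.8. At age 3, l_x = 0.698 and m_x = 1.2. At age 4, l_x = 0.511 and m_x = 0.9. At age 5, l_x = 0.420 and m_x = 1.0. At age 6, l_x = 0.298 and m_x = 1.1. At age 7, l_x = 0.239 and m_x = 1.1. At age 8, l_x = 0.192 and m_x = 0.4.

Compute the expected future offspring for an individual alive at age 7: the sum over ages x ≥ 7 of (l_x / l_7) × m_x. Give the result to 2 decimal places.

l_7 = 0.239. Conditional survival from age 7 to x is l_x / l_7.
  x=7: (0.239/0.239) × 1.1 = 1.1000
  x=8: (0.192/0.239) × 0.4 = 0.3213
Sum = 1.1000 + 0.3213 = 1.4213

1.42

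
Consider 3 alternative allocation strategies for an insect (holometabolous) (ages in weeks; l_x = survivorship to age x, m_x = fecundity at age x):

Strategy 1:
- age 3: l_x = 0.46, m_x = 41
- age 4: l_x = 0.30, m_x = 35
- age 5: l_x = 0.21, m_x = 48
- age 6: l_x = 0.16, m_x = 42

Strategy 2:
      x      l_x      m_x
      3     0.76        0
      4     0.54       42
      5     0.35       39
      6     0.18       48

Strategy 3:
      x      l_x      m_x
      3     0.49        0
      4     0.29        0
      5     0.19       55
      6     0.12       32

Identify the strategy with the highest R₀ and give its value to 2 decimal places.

46.16

Strategy 1: R₀ = 0.46×41 + 0.30×35 + 0.21×48 + 0.16×42 = 46.1600
Strategy 2: R₀ = 0.76×0 + 0.54×42 + 0.35×39 + 0.18×48 = 44.9700
Strategy 3: R₀ = 0.49×0 + 0.29×0 + 0.19×55 + 0.12×32 = 14.2900
Highest R₀: strategy 1 with 46.1600.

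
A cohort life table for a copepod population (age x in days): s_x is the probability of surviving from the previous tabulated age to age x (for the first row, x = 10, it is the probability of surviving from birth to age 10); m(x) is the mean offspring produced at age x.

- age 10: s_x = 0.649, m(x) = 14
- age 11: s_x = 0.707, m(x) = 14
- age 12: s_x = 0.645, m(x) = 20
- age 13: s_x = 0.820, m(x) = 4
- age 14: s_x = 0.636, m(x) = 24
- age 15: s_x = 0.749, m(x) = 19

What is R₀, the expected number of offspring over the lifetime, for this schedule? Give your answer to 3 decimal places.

28.300

Survivorship from birth: l_x = s_10·s_11·…·s_x.
  l_10 = 0.64900
  l_11 = 0.45884
  l_12 = 0.29595
  l_13 = 0.24268
  l_14 = 0.15435
  l_15 = 0.11560
R₀ = Σ l_x m(x):
  age 10: 0.64900 × 14 = 9.0860
  age 11: 0.45884 × 14 = 6.4238
  age 12: 0.29595 × 20 = 5.9190
  age 13: 0.24268 × 4 = 0.9707
  age 14: 0.15435 × 24 = 3.7044
  age 15: 0.11560 × 19 = 2.1964
R₀ = 9.0860 + 6.4238 + 5.9190 + 0.9707 + 3.7044 + 2.1964 = 28.3003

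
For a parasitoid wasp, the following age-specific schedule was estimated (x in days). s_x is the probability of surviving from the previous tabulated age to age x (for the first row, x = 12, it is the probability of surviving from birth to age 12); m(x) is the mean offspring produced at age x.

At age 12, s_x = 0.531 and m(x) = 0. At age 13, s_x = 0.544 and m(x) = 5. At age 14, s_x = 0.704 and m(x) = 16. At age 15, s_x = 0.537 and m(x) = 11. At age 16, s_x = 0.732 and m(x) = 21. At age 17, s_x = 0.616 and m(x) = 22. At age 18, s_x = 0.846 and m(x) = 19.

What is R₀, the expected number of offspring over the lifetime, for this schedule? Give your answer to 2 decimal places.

9.45

Survivorship from birth: l_x = s_12·s_13·…·s_x.
  l_12 = 0.53100
  l_13 = 0.28886
  l_14 = 0.20336
  l_15 = 0.10920
  l_16 = 0.07994
  l_17 = 0.04924
  l_18 = 0.04166
R₀ = Σ l_x m(x):
  age 12: 0.53100 × 0 = 0.0000
  age 13: 0.28886 × 5 = 1.4443
  age 14: 0.20336 × 16 = 3.2538
  age 15: 0.10920 × 11 = 1.2012
  age 16: 0.07994 × 21 = 1.6787
  age 17: 0.04924 × 22 = 1.0833
  age 18: 0.04166 × 19 = 0.7915
R₀ = 0.0000 + 1.4443 + 3.2538 + 1.2012 + 1.6787 + 1.0833 + 0.7915 = 9.4528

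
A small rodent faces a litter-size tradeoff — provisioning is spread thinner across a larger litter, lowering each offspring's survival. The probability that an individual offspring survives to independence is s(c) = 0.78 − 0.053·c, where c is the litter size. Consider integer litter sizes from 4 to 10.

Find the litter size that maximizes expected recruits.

Expected recruits = c × s(c):
  c=4: 4 × 0.568 = 2.272
  c=5: 5 × 0.515 = 2.575
  c=6: 6 × 0.462 = 2.772
  c=7: 7 × 0.409 = 2.863
  c=8: 8 × 0.356 = 2.848
  c=9: 9 × 0.303 = 2.727
  c=10: 10 × 0.250 = 2.500
Maximum at c = 7 (2.863 recruits).

7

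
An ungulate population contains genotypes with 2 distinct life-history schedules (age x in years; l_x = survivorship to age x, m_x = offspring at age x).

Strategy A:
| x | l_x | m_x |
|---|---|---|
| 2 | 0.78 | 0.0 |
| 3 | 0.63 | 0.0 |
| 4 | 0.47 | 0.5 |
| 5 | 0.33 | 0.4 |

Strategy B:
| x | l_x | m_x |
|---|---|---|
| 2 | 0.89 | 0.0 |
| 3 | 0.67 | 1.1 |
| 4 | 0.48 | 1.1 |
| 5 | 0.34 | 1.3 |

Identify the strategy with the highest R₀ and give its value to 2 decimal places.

Strategy A: R₀ = 0.78×0.0 + 0.63×0.0 + 0.47×0.5 + 0.33×0.4 = 0.3670
Strategy B: R₀ = 0.89×0.0 + 0.67×1.1 + 0.48×1.1 + 0.34×1.3 = 1.7070
Highest R₀: strategy B with 1.7070.

1.71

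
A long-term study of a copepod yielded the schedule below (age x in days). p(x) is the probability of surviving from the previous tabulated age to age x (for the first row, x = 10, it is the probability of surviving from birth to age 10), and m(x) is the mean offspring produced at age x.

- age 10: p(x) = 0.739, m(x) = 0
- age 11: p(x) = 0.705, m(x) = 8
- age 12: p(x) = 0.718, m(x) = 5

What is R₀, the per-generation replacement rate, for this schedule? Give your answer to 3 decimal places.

6.038

Survivorship from birth: l_x = p_10·p_11·…·p_x.
  l_10 = 0.73900
  l_11 = 0.52099
  l_12 = 0.37407
R₀ = Σ l_x m(x):
  age 10: 0.73900 × 0 = 0.0000
  age 11: 0.52099 × 8 = 4.1679
  age 12: 0.37407 × 5 = 1.8704
R₀ = 0.0000 + 4.1679 + 1.8704 = 6.0383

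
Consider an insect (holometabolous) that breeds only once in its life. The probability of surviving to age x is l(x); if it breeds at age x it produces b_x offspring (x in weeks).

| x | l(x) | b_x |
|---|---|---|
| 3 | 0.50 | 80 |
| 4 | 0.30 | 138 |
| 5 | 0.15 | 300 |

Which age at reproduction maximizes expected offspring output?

5

Expected offspring if breeding at age x = l(x) × b_x:
  age 3: 0.50 × 80 = 40.000
  age 4: 0.30 × 138 = 41.400
  age 5: 0.15 × 300 = 45.000
Maximum at age 5 (45.000).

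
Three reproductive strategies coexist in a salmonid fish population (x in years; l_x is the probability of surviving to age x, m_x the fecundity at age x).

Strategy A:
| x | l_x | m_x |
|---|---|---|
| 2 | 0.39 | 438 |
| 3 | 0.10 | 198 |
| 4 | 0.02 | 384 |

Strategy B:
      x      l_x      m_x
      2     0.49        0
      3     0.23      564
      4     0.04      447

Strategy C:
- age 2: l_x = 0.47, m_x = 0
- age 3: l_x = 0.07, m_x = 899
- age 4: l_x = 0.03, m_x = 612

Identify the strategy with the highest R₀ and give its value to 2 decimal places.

198.30

Strategy A: R₀ = 0.39×438 + 0.10×198 + 0.02×384 = 198.3000
Strategy B: R₀ = 0.49×0 + 0.23×564 + 0.04×447 = 147.6000
Strategy C: R₀ = 0.47×0 + 0.07×899 + 0.03×612 = 81.2900
Highest R₀: strategy A with 198.3000.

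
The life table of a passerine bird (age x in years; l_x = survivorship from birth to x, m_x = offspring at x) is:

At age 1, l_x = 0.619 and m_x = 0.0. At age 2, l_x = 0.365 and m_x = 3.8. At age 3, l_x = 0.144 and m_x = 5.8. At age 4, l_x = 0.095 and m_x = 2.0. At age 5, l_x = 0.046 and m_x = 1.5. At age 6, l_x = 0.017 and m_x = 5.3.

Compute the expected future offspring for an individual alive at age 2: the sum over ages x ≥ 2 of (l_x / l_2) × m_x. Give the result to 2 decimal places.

l_2 = 0.365. Conditional survival from age 2 to x is l_x / l_2.
  x=2: (0.365/0.365) × 3.8 = 3.8000
  x=3: (0.144/0.365) × 5.8 = 2.2882
  x=4: (0.095/0.365) × 2.0 = 0.5205
  x=5: (0.046/0.365) × 1.5 = 0.1890
  x=6: (0.017/0.365) × 5.3 = 0.2468
Sum = 3.8000 + 2.2882 + 0.5205 + 0.1890 + 0.2468 = 7.0447

7.04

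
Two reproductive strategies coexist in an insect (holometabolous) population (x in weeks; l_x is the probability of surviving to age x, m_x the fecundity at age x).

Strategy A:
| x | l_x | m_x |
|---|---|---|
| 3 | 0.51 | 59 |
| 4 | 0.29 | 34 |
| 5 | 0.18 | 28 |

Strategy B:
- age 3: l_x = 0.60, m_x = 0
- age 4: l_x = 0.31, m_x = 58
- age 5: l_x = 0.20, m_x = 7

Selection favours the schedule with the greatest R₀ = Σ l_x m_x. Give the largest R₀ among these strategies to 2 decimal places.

44.99

Strategy A: R₀ = 0.51×59 + 0.29×34 + 0.18×28 = 44.9900
Strategy B: R₀ = 0.60×0 + 0.31×58 + 0.20×7 = 19.3800
Highest R₀: strategy A with 44.9900.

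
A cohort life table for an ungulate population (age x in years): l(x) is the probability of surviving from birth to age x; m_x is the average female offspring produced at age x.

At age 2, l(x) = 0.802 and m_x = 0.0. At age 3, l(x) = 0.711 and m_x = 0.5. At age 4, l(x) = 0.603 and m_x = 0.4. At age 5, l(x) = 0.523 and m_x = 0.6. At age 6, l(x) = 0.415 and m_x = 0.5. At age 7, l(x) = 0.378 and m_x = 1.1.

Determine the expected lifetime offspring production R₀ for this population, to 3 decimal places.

R₀ = Σ l(x) m_x:
  age 2: 0.802 × 0.0 = 0.0000
  age 3: 0.711 × 0.5 = 0.3555
  age 4: 0.603 × 0.4 = 0.2412
  age 5: 0.523 × 0.6 = 0.3138
  age 6: 0.415 × 0.5 = 0.2075
  age 7: 0.378 × 1.1 = 0.4158
R₀ = 0.0000 + 0.3555 + 0.2412 + 0.3138 + 0.2075 + 0.4158 = 1.5338

1.534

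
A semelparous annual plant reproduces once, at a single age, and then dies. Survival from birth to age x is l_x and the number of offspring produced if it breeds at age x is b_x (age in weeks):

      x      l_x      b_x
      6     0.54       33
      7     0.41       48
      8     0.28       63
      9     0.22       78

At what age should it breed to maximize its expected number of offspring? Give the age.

Expected offspring if breeding at age x = l_x × b_x:
  age 6: 0.54 × 33 = 17.820
  age 7: 0.41 × 48 = 19.680
  age 8: 0.28 × 63 = 17.640
  age 9: 0.22 × 78 = 17.160
Maximum at age 7 (19.680).

7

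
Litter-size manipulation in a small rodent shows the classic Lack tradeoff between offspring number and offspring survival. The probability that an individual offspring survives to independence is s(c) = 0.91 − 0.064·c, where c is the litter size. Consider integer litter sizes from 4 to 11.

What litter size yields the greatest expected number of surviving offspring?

Expected surviving offspring = c × s(c):
  c=4: 4 × 0.654 = 2.616
  c=5: 5 × 0.590 = 2.950
  c=6: 6 × 0.526 = 3.156
  c=7: 7 × 0.462 = 3.234
  c=8: 8 × 0.398 = 3.184
  c=9: 9 × 0.334 = 3.006
  c=10: 10 × 0.270 = 2.700
  c=11: 11 × 0.206 = 2.266
Maximum at c = 7 (3.234 surviving offspring).

7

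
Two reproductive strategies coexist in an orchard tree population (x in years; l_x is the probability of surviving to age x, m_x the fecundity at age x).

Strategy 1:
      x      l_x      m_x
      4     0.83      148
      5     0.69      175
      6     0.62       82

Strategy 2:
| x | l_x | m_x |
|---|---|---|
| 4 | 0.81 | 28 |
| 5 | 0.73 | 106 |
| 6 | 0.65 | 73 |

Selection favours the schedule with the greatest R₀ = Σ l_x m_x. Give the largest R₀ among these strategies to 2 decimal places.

Strategy 1: R₀ = 0.83×148 + 0.69×175 + 0.62×82 = 294.4300
Strategy 2: R₀ = 0.81×28 + 0.73×106 + 0.65×73 = 147.5100
Highest R₀: strategy 1 with 294.4300.

294.43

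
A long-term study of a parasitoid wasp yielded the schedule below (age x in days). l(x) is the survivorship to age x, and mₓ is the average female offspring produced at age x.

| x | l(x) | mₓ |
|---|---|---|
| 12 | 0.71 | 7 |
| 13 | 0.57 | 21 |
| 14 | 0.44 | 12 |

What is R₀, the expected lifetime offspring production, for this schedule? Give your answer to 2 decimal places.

R₀ = Σ l(x) mₓ:
  age 12: 0.71 × 7 = 4.9700
  age 13: 0.57 × 21 = 11.9700
  age 14: 0.44 × 12 = 5.2800
R₀ = 4.9700 + 11.9700 + 5.2800 = 22.2200

22.22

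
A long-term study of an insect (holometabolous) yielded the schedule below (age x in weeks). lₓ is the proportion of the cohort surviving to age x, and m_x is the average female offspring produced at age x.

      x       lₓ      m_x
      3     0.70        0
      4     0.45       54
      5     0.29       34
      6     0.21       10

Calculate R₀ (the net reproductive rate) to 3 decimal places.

36.260

R₀ = Σ lₓ m_x:
  age 3: 0.70 × 0 = 0.0000
  age 4: 0.45 × 54 = 24.3000
  age 5: 0.29 × 34 = 9.8600
  age 6: 0.21 × 10 = 2.1000
R₀ = 0.0000 + 24.3000 + 9.8600 + 2.1000 = 36.2600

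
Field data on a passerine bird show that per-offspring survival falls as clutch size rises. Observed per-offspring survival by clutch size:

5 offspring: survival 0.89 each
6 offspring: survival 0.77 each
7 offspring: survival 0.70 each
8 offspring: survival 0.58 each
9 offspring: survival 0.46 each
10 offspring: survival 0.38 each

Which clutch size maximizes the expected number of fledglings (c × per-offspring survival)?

7

Expected fledglings = c × s(c):
  c=5: 5 × 0.89 = 4.450
  c=6: 6 × 0.77 = 4.620
  c=7: 7 × 0.70 = 4.900
  c=8: 8 × 0.58 = 4.640
  c=9: 9 × 0.46 = 4.140
  c=10: 10 × 0.38 = 3.800
Maximum at c = 7 (4.900 fledglings).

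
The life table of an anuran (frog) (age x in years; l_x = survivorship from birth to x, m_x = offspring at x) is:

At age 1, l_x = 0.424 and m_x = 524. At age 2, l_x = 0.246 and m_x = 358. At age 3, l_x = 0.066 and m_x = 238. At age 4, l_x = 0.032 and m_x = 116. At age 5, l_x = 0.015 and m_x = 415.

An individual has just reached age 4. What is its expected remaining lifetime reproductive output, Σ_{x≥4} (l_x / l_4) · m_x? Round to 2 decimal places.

310.53

l_4 = 0.032. Conditional survival from age 4 to x is l_x / l_4.
  x=4: (0.032/0.032) × 116 = 116.0000
  x=5: (0.015/0.032) × 415 = 194.5312
Sum = 116.0000 + 194.5312 = 310.5312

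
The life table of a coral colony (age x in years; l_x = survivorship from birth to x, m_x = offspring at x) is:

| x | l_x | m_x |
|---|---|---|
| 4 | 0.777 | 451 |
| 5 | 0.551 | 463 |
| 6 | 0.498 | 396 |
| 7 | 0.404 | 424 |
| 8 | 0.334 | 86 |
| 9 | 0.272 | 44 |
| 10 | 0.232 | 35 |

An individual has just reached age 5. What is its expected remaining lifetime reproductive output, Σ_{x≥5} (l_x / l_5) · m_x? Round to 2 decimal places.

l_5 = 0.551. Conditional survival from age 5 to x is l_x / l_5.
  x=5: (0.551/0.551) × 463 = 463.0000
  x=6: (0.498/0.551) × 396 = 357.9093
  x=7: (0.404/0.551) × 424 = 310.8820
  x=8: (0.334/0.551) × 86 = 52.1307
  x=9: (0.272/0.551) × 44 = 21.7205
  x=10: (0.232/0.551) × 35 = 14.7368
Sum = 463.0000 + 357.9093 + 310.8820 + 52.1307 + 21.7205 + 14.7368 = 1220.3793

1220.38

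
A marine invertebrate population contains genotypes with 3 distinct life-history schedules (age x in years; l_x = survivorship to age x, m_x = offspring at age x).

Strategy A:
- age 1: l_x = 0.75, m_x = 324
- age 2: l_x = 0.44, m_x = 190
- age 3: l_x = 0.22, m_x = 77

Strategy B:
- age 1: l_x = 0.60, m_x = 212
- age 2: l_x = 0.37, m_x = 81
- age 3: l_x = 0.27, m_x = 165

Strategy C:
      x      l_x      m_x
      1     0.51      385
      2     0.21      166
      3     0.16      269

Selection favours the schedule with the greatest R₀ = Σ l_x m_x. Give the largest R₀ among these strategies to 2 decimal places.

343.54

Strategy A: R₀ = 0.75×324 + 0.44×190 + 0.22×77 = 343.5400
Strategy B: R₀ = 0.60×212 + 0.37×81 + 0.27×165 = 201.7200
Strategy C: R₀ = 0.51×385 + 0.21×166 + 0.16×269 = 274.2500
Highest R₀: strategy A with 343.5400.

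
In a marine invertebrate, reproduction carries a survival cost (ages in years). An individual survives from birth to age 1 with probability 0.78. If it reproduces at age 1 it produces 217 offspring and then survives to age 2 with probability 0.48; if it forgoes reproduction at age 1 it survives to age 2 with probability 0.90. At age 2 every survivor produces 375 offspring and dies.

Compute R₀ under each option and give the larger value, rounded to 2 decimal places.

309.66

breed at age 1: R₀ = 0.78 × (217 + 0.48 × 375) = 0.78 × 397.0000 = 309.6600
delay to age 2: R₀ = 0.78 × (0.90 × 375) = 0.78 × 337.5000 = 263.2500
Higher: breed at age 1 (309.6600).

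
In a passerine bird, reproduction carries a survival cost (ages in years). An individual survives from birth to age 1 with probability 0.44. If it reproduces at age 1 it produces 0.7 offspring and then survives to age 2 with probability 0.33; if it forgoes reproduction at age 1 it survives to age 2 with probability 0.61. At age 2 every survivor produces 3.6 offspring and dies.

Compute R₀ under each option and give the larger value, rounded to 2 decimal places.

0.97

breed at age 1: R₀ = 0.44 × (0.7 + 0.33 × 3.6) = 0.44 × 1.8880 = 0.8307
delay to age 2: R₀ = 0.44 × (0.61 × 3.6) = 0.44 × 2.1960 = 0.9662
Higher: delay to age 2 (0.9662).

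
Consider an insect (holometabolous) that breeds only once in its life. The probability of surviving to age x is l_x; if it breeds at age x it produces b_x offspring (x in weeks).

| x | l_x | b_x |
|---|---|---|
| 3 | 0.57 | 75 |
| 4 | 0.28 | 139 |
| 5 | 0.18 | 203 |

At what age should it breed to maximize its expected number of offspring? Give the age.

Expected offspring if breeding at age x = l_x × b_x:
  age 3: 0.57 × 75 = 42.750
  age 4: 0.28 × 139 = 38.920
  age 5: 0.18 × 203 = 36.540
Maximum at age 3 (42.750).

3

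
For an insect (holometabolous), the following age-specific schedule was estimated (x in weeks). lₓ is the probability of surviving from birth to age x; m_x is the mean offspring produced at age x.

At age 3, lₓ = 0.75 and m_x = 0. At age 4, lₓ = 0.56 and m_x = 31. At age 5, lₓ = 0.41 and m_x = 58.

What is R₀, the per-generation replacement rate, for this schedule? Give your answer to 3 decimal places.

41.140

R₀ = Σ lₓ m_x:
  age 3: 0.75 × 0 = 0.0000
  age 4: 0.56 × 31 = 17.3600
  age 5: 0.41 × 58 = 23.7800
R₀ = 0.0000 + 17.3600 + 23.7800 = 41.1400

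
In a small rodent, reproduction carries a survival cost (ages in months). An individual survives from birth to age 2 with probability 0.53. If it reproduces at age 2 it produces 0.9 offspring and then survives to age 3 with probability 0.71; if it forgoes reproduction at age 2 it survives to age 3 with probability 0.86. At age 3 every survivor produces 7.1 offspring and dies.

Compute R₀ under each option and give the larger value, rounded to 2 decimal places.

3.24

breed at age 2: R₀ = 0.53 × (0.9 + 0.71 × 7.1) = 0.53 × 5.9410 = 3.1487
delay to age 3: R₀ = 0.53 × (0.86 × 7.1) = 0.53 × 6.1060 = 3.2362
Higher: delay to age 3 (3.2362).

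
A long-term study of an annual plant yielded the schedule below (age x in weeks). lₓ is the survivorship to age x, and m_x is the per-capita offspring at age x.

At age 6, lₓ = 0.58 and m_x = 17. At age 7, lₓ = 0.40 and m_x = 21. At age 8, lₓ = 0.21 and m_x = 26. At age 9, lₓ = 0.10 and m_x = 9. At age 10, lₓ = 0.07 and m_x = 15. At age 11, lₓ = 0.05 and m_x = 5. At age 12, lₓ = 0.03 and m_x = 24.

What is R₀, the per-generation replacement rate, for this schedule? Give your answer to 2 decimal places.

26.64

R₀ = Σ lₓ m_x:
  age 6: 0.58 × 17 = 9.8600
  age 7: 0.40 × 21 = 8.4000
  age 8: 0.21 × 26 = 5.4600
  age 9: 0.10 × 9 = 0.9000
  age 10: 0.07 × 15 = 1.0500
  age 11: 0.05 × 5 = 0.2500
  age 12: 0.03 × 24 = 0.7200
R₀ = 9.8600 + 8.4000 + 5.4600 + 0.9000 + 1.0500 + 0.2500 + 0.7200 = 26.6400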